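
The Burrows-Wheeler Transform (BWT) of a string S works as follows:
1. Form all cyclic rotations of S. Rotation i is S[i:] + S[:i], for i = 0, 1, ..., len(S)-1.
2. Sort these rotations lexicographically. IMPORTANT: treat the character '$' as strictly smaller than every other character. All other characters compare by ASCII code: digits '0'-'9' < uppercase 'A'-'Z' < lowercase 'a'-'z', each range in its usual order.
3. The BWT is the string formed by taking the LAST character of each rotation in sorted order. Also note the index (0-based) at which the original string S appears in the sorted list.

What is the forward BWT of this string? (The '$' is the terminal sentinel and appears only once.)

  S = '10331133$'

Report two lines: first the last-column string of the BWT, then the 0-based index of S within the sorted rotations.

Answer: 31$313310
2

Derivation:
All 9 rotations (rotation i = S[i:]+S[:i]):
  rot[0] = 10331133$
  rot[1] = 0331133$1
  rot[2] = 331133$10
  rot[3] = 31133$103
  rot[4] = 1133$1033
  rot[5] = 133$10331
  rot[6] = 33$103311
  rot[7] = 3$1033113
  rot[8] = $10331133
Sorted (with $ < everything):
  sorted[0] = $10331133  (last char: '3')
  sorted[1] = 0331133$1  (last char: '1')
  sorted[2] = 10331133$  (last char: '$')
  sorted[3] = 1133$1033  (last char: '3')
  sorted[4] = 133$10331  (last char: '1')
  sorted[5] = 3$1033113  (last char: '3')
  sorted[6] = 31133$103  (last char: '3')
  sorted[7] = 33$103311  (last char: '1')
  sorted[8] = 331133$10  (last char: '0')
Last column: 31$313310
Original string S is at sorted index 2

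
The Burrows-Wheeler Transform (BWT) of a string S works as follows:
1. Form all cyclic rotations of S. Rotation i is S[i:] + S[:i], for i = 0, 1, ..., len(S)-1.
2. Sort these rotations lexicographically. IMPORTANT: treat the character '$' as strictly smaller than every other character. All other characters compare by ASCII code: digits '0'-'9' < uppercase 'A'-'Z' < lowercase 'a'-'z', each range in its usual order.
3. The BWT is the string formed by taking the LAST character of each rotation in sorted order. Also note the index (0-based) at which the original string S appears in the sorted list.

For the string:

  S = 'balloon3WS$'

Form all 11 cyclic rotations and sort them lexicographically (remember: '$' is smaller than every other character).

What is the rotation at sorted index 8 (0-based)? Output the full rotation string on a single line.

Answer: n3WS$balloo

Derivation:
All 11 rotations (rotation i = S[i:]+S[:i]):
  rot[0] = balloon3WS$
  rot[1] = alloon3WS$b
  rot[2] = lloon3WS$ba
  rot[3] = loon3WS$bal
  rot[4] = oon3WS$ball
  rot[5] = on3WS$ballo
  rot[6] = n3WS$balloo
  rot[7] = 3WS$balloon
  rot[8] = WS$balloon3
  rot[9] = S$balloon3W
  rot[10] = $balloon3WS
Sorted (with $ < everything):
  sorted[0] = $balloon3WS
  sorted[1] = 3WS$balloon
  sorted[2] = S$balloon3W
  sorted[3] = WS$balloon3
  sorted[4] = alloon3WS$b
  sorted[5] = balloon3WS$
  sorted[6] = lloon3WS$ba
  sorted[7] = loon3WS$bal
  sorted[8] = n3WS$balloo
  sorted[9] = on3WS$ballo
  sorted[10] = oon3WS$ball
sorted[8] = n3WS$balloo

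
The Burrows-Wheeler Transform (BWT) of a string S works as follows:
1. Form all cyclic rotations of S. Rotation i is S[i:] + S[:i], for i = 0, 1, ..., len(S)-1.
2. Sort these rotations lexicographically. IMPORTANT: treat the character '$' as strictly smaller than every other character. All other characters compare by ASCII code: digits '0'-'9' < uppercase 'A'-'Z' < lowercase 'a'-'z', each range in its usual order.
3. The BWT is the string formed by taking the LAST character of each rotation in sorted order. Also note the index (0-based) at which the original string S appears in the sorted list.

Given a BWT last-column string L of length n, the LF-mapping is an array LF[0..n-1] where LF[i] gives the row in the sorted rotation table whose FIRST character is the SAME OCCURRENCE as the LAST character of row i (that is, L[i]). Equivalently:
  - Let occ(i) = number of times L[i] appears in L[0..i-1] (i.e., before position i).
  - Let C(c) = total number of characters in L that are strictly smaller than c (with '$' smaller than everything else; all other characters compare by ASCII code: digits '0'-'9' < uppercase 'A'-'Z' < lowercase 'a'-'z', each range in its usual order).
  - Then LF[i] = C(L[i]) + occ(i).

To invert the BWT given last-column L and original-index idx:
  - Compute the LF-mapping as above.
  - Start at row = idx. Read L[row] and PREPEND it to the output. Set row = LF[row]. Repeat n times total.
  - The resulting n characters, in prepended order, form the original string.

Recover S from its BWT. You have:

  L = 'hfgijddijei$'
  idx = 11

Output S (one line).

LF mapping: 6 4 5 7 10 1 2 8 11 3 9 0
Walk LF starting at row 11, prepending L[row]:
  step 1: row=11, L[11]='$', prepend. Next row=LF[11]=0
  step 2: row=0, L[0]='h', prepend. Next row=LF[0]=6
  step 3: row=6, L[6]='d', prepend. Next row=LF[6]=2
  step 4: row=2, L[2]='g', prepend. Next row=LF[2]=5
  step 5: row=5, L[5]='d', prepend. Next row=LF[5]=1
  step 6: row=1, L[1]='f', prepend. Next row=LF[1]=4
  step 7: row=4, L[4]='j', prepend. Next row=LF[4]=10
  step 8: row=10, L[10]='i', prepend. Next row=LF[10]=9
  step 9: row=9, L[9]='e', prepend. Next row=LF[9]=3
  step 10: row=3, L[3]='i', prepend. Next row=LF[3]=7
  step 11: row=7, L[7]='i', prepend. Next row=LF[7]=8
  step 12: row=8, L[8]='j', prepend. Next row=LF[8]=11
Reversed output: jiieijfdgdh$

Answer: jiieijfdgdh$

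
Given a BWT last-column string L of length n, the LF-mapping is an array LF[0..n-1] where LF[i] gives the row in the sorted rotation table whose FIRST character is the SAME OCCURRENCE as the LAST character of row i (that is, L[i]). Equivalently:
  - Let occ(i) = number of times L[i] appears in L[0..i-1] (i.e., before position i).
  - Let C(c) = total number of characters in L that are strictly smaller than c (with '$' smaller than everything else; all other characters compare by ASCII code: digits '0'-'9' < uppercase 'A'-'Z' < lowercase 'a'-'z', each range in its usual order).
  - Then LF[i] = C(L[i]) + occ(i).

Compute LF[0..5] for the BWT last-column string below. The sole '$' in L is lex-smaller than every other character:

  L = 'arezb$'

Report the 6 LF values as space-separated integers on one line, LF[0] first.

Char counts: '$':1, 'a':1, 'b':1, 'e':1, 'r':1, 'z':1
C (first-col start): C('$')=0, C('a')=1, C('b')=2, C('e')=3, C('r')=4, C('z')=5
L[0]='a': occ=0, LF[0]=C('a')+0=1+0=1
L[1]='r': occ=0, LF[1]=C('r')+0=4+0=4
L[2]='e': occ=0, LF[2]=C('e')+0=3+0=3
L[3]='z': occ=0, LF[3]=C('z')+0=5+0=5
L[4]='b': occ=0, LF[4]=C('b')+0=2+0=2
L[5]='$': occ=0, LF[5]=C('$')+0=0+0=0

Answer: 1 4 3 5 2 0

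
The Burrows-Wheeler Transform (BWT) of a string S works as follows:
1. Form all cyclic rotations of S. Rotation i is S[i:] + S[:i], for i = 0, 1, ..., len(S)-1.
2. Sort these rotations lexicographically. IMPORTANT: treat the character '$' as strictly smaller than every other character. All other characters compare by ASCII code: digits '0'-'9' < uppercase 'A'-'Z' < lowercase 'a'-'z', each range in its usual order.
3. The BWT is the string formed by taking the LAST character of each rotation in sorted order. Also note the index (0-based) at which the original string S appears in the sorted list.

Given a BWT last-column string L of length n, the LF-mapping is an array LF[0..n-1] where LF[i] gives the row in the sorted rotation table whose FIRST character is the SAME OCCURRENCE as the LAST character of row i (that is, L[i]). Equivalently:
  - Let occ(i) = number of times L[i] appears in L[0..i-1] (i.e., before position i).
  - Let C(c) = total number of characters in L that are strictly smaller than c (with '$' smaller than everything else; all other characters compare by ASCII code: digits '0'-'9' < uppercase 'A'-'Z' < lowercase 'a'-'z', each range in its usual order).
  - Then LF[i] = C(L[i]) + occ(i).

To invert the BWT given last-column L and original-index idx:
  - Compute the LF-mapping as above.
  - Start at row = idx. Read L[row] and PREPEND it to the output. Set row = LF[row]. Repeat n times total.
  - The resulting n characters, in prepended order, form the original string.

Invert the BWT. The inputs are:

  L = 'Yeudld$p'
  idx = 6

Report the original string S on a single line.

Answer: puddleY$

Derivation:
LF mapping: 1 4 7 2 5 3 0 6
Walk LF starting at row 6, prepending L[row]:
  step 1: row=6, L[6]='$', prepend. Next row=LF[6]=0
  step 2: row=0, L[0]='Y', prepend. Next row=LF[0]=1
  step 3: row=1, L[1]='e', prepend. Next row=LF[1]=4
  step 4: row=4, L[4]='l', prepend. Next row=LF[4]=5
  step 5: row=5, L[5]='d', prepend. Next row=LF[5]=3
  step 6: row=3, L[3]='d', prepend. Next row=LF[3]=2
  step 7: row=2, L[2]='u', prepend. Next row=LF[2]=7
  step 8: row=7, L[7]='p', prepend. Next row=LF[7]=6
Reversed output: puddleY$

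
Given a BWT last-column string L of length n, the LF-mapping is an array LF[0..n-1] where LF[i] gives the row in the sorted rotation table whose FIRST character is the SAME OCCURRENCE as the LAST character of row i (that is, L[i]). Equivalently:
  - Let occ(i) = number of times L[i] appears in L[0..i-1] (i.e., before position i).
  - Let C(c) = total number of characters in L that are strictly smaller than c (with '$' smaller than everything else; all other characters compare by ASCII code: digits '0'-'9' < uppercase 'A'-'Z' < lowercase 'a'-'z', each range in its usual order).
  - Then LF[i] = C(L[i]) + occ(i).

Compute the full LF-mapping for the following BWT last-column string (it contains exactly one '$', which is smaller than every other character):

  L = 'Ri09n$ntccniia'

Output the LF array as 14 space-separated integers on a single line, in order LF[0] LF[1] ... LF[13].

Char counts: '$':1, '0':1, '9':1, 'R':1, 'a':1, 'c':2, 'i':3, 'n':3, 't':1
C (first-col start): C('$')=0, C('0')=1, C('9')=2, C('R')=3, C('a')=4, C('c')=5, C('i')=7, C('n')=10, C('t')=13
L[0]='R': occ=0, LF[0]=C('R')+0=3+0=3
L[1]='i': occ=0, LF[1]=C('i')+0=7+0=7
L[2]='0': occ=0, LF[2]=C('0')+0=1+0=1
L[3]='9': occ=0, LF[3]=C('9')+0=2+0=2
L[4]='n': occ=0, LF[4]=C('n')+0=10+0=10
L[5]='$': occ=0, LF[5]=C('$')+0=0+0=0
L[6]='n': occ=1, LF[6]=C('n')+1=10+1=11
L[7]='t': occ=0, LF[7]=C('t')+0=13+0=13
L[8]='c': occ=0, LF[8]=C('c')+0=5+0=5
L[9]='c': occ=1, LF[9]=C('c')+1=5+1=6
L[10]='n': occ=2, LF[10]=C('n')+2=10+2=12
L[11]='i': occ=1, LF[11]=C('i')+1=7+1=8
L[12]='i': occ=2, LF[12]=C('i')+2=7+2=9
L[13]='a': occ=0, LF[13]=C('a')+0=4+0=4

Answer: 3 7 1 2 10 0 11 13 5 6 12 8 9 4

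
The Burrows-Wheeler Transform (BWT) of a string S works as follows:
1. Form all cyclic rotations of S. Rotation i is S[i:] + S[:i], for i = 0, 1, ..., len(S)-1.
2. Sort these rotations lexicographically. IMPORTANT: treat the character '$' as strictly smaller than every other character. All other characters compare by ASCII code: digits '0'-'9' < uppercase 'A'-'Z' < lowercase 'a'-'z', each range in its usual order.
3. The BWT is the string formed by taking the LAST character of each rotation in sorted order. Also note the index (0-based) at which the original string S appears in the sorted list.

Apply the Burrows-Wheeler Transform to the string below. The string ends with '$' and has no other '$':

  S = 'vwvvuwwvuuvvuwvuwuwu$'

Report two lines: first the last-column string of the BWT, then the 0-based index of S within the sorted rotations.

All 21 rotations (rotation i = S[i:]+S[:i]):
  rot[0] = vwvvuwwvuuvvuwvuwuwu$
  rot[1] = wvvuwwvuuvvuwvuwuwu$v
  rot[2] = vvuwwvuuvvuwvuwuwu$vw
  rot[3] = vuwwvuuvvuwvuwuwu$vwv
  rot[4] = uwwvuuvvuwvuwuwu$vwvv
  rot[5] = wwvuuvvuwvuwuwu$vwvvu
  rot[6] = wvuuvvuwvuwuwu$vwvvuw
  rot[7] = vuuvvuwvuwuwu$vwvvuww
  rot[8] = uuvvuwvuwuwu$vwvvuwwv
  rot[9] = uvvuwvuwuwu$vwvvuwwvu
  rot[10] = vvuwvuwuwu$vwvvuwwvuu
  rot[11] = vuwvuwuwu$vwvvuwwvuuv
  rot[12] = uwvuwuwu$vwvvuwwvuuvv
  rot[13] = wvuwuwu$vwvvuwwvuuvvu
  rot[14] = vuwuwu$vwvvuwwvuuvvuw
  rot[15] = uwuwu$vwvvuwwvuuvvuwv
  rot[16] = wuwu$vwvvuwwvuuvvuwvu
  rot[17] = uwu$vwvvuwwvuuvvuwvuw
  rot[18] = wu$vwvvuwwvuuvvuwvuwu
  rot[19] = u$vwvvuwwvuuvvuwvuwuw
  rot[20] = $vwvvuwwvuuvvuwvuwuwu
Sorted (with $ < everything):
  sorted[0] = $vwvvuwwvuuvvuwvuwuwu  (last char: 'u')
  sorted[1] = u$vwvvuwwvuuvvuwvuwuw  (last char: 'w')
  sorted[2] = uuvvuwvuwuwu$vwvvuwwv  (last char: 'v')
  sorted[3] = uvvuwvuwuwu$vwvvuwwvu  (last char: 'u')
  sorted[4] = uwu$vwvvuwwvuuvvuwvuw  (last char: 'w')
  sorted[5] = uwuwu$vwvvuwwvuuvvuwv  (last char: 'v')
  sorted[6] = uwvuwuwu$vwvvuwwvuuvv  (last char: 'v')
  sorted[7] = uwwvuuvvuwvuwuwu$vwvv  (last char: 'v')
  sorted[8] = vuuvvuwvuwuwu$vwvvuww  (last char: 'w')
  sorted[9] = vuwuwu$vwvvuwwvuuvvuw  (last char: 'w')
  sorted[10] = vuwvuwuwu$vwvvuwwvuuv  (last char: 'v')
  sorted[11] = vuwwvuuvvuwvuwuwu$vwv  (last char: 'v')
  sorted[12] = vvuwvuwuwu$vwvvuwwvuu  (last char: 'u')
  sorted[13] = vvuwwvuuvvuwvuwuwu$vw  (last char: 'w')
  sorted[14] = vwvvuwwvuuvvuwvuwuwu$  (last char: '$')
  sorted[15] = wu$vwvvuwwvuuvvuwvuwu  (last char: 'u')
  sorted[16] = wuwu$vwvvuwwvuuvvuwvu  (last char: 'u')
  sorted[17] = wvuuvvuwvuwuwu$vwvvuw  (last char: 'w')
  sorted[18] = wvuwuwu$vwvvuwwvuuvvu  (last char: 'u')
  sorted[19] = wvvuwwvuuvvuwvuwuwu$v  (last char: 'v')
  sorted[20] = wwvuuvvuwvuwuwu$vwvvu  (last char: 'u')
Last column: uwvuwvvvwwvvuw$uuwuvu
Original string S is at sorted index 14

Answer: uwvuwvvvwwvvuw$uuwuvu
14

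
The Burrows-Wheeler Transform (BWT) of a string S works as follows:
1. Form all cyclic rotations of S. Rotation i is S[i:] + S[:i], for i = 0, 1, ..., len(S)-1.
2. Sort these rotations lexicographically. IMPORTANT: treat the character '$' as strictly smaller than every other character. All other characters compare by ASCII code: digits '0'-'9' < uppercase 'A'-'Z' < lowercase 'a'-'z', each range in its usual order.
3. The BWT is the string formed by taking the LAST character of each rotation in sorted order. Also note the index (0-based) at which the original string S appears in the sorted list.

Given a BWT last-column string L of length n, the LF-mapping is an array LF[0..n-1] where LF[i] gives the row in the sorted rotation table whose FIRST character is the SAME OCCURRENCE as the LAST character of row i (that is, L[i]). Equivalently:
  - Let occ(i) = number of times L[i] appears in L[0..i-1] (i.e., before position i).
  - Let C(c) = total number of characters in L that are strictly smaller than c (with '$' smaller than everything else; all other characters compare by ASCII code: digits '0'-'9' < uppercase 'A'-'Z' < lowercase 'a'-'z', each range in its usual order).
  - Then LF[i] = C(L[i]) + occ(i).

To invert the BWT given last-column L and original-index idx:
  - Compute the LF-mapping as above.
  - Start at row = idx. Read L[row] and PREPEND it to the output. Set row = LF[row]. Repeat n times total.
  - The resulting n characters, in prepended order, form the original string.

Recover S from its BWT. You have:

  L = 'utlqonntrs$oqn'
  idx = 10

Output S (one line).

Answer: srqtqnotlnonu$

Derivation:
LF mapping: 13 11 1 7 5 2 3 12 9 10 0 6 8 4
Walk LF starting at row 10, prepending L[row]:
  step 1: row=10, L[10]='$', prepend. Next row=LF[10]=0
  step 2: row=0, L[0]='u', prepend. Next row=LF[0]=13
  step 3: row=13, L[13]='n', prepend. Next row=LF[13]=4
  step 4: row=4, L[4]='o', prepend. Next row=LF[4]=5
  step 5: row=5, L[5]='n', prepend. Next row=LF[5]=2
  step 6: row=2, L[2]='l', prepend. Next row=LF[2]=1
  step 7: row=1, L[1]='t', prepend. Next row=LF[1]=11
  step 8: row=11, L[11]='o', prepend. Next row=LF[11]=6
  step 9: row=6, L[6]='n', prepend. Next row=LF[6]=3
  step 10: row=3, L[3]='q', prepend. Next row=LF[3]=7
  step 11: row=7, L[7]='t', prepend. Next row=LF[7]=12
  step 12: row=12, L[12]='q', prepend. Next row=LF[12]=8
  step 13: row=8, L[8]='r', prepend. Next row=LF[8]=9
  step 14: row=9, L[9]='s', prepend. Next row=LF[9]=10
Reversed output: srqtqnotlnonu$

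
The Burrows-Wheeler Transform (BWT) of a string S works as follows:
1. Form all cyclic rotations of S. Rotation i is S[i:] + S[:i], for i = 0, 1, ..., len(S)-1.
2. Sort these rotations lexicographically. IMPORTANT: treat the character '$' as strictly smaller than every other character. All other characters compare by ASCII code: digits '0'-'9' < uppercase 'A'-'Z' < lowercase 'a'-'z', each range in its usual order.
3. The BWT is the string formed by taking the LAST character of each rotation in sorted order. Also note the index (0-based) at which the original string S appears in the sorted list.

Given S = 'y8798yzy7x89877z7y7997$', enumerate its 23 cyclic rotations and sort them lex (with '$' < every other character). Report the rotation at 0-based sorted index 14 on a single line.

All 23 rotations (rotation i = S[i:]+S[:i]):
  rot[0] = y8798yzy7x89877z7y7997$
  rot[1] = 8798yzy7x89877z7y7997$y
  rot[2] = 798yzy7x89877z7y7997$y8
  rot[3] = 98yzy7x89877z7y7997$y87
  rot[4] = 8yzy7x89877z7y7997$y879
  rot[5] = yzy7x89877z7y7997$y8798
  rot[6] = zy7x89877z7y7997$y8798y
  rot[7] = y7x89877z7y7997$y8798yz
  rot[8] = 7x89877z7y7997$y8798yzy
  rot[9] = x89877z7y7997$y8798yzy7
  rot[10] = 89877z7y7997$y8798yzy7x
  rot[11] = 9877z7y7997$y8798yzy7x8
  rot[12] = 877z7y7997$y8798yzy7x89
  rot[13] = 77z7y7997$y8798yzy7x898
  rot[14] = 7z7y7997$y8798yzy7x8987
  rot[15] = z7y7997$y8798yzy7x89877
  rot[16] = 7y7997$y8798yzy7x89877z
  rot[17] = y7997$y8798yzy7x89877z7
  rot[18] = 7997$y8798yzy7x89877z7y
  rot[19] = 997$y8798yzy7x89877z7y7
  rot[20] = 97$y8798yzy7x89877z7y79
  rot[21] = 7$y8798yzy7x89877z7y799
  rot[22] = $y8798yzy7x89877z7y7997
Sorted (with $ < everything):
  sorted[0] = $y8798yzy7x89877z7y7997
  sorted[1] = 7$y8798yzy7x89877z7y799
  sorted[2] = 77z7y7997$y8798yzy7x898
  sorted[3] = 798yzy7x89877z7y7997$y8
  sorted[4] = 7997$y8798yzy7x89877z7y
  sorted[5] = 7x89877z7y7997$y8798yzy
  sorted[6] = 7y7997$y8798yzy7x89877z
  sorted[7] = 7z7y7997$y8798yzy7x8987
  sorted[8] = 877z7y7997$y8798yzy7x89
  sorted[9] = 8798yzy7x89877z7y7997$y
  sorted[10] = 89877z7y7997$y8798yzy7x
  sorted[11] = 8yzy7x89877z7y7997$y879
  sorted[12] = 97$y8798yzy7x89877z7y79
  sorted[13] = 9877z7y7997$y8798yzy7x8
  sorted[14] = 98yzy7x89877z7y7997$y87
  sorted[15] = 997$y8798yzy7x89877z7y7
  sorted[16] = x89877z7y7997$y8798yzy7
  sorted[17] = y7997$y8798yzy7x89877z7
  sorted[18] = y7x89877z7y7997$y8798yz
  sorted[19] = y8798yzy7x89877z7y7997$
  sorted[20] = yzy7x89877z7y7997$y8798
  sorted[21] = z7y7997$y8798yzy7x89877
  sorted[22] = zy7x89877z7y7997$y8798y
sorted[14] = 98yzy7x89877z7y7997$y87

Answer: 98yzy7x89877z7y7997$y87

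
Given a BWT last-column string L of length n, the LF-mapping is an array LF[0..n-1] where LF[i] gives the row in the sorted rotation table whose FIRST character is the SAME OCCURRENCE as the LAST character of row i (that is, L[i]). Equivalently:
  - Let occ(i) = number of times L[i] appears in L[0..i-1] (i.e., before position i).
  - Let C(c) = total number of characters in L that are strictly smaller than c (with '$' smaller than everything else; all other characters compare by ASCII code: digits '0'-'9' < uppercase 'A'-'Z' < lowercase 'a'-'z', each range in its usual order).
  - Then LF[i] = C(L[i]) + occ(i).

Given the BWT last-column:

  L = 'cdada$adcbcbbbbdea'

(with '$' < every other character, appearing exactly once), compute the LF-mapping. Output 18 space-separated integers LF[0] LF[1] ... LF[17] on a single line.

Char counts: '$':1, 'a':4, 'b':5, 'c':3, 'd':4, 'e':1
C (first-col start): C('$')=0, C('a')=1, C('b')=5, C('c')=10, C('d')=13, C('e')=17
L[0]='c': occ=0, LF[0]=C('c')+0=10+0=10
L[1]='d': occ=0, LF[1]=C('d')+0=13+0=13
L[2]='a': occ=0, LF[2]=C('a')+0=1+0=1
L[3]='d': occ=1, LF[3]=C('d')+1=13+1=14
L[4]='a': occ=1, LF[4]=C('a')+1=1+1=2
L[5]='$': occ=0, LF[5]=C('$')+0=0+0=0
L[6]='a': occ=2, LF[6]=C('a')+2=1+2=3
L[7]='d': occ=2, LF[7]=C('d')+2=13+2=15
L[8]='c': occ=1, LF[8]=C('c')+1=10+1=11
L[9]='b': occ=0, LF[9]=C('b')+0=5+0=5
L[10]='c': occ=2, LF[10]=C('c')+2=10+2=12
L[11]='b': occ=1, LF[11]=C('b')+1=5+1=6
L[12]='b': occ=2, LF[12]=C('b')+2=5+2=7
L[13]='b': occ=3, LF[13]=C('b')+3=5+3=8
L[14]='b': occ=4, LF[14]=C('b')+4=5+4=9
L[15]='d': occ=3, LF[15]=C('d')+3=13+3=16
L[16]='e': occ=0, LF[16]=C('e')+0=17+0=17
L[17]='a': occ=3, LF[17]=C('a')+3=1+3=4

Answer: 10 13 1 14 2 0 3 15 11 5 12 6 7 8 9 16 17 4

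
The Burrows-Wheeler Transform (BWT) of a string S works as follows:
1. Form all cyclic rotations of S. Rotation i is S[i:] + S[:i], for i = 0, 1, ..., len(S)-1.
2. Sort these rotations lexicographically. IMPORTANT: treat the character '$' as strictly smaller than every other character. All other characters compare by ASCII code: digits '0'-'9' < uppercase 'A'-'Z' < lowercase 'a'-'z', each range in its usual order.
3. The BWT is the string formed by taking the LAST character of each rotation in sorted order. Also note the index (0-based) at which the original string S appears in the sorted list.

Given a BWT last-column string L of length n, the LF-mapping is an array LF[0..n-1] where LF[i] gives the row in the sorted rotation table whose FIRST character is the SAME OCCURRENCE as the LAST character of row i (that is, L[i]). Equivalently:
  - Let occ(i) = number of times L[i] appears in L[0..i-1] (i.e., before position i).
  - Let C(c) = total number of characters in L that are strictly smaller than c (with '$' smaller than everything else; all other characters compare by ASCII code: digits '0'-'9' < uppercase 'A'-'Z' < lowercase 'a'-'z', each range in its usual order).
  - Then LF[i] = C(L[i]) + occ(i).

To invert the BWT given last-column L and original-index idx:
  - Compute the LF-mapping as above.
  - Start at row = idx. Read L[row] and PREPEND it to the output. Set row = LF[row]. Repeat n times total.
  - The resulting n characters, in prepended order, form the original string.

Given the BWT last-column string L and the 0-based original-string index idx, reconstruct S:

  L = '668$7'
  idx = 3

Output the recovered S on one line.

Answer: 7866$

Derivation:
LF mapping: 1 2 4 0 3
Walk LF starting at row 3, prepending L[row]:
  step 1: row=3, L[3]='$', prepend. Next row=LF[3]=0
  step 2: row=0, L[0]='6', prepend. Next row=LF[0]=1
  step 3: row=1, L[1]='6', prepend. Next row=LF[1]=2
  step 4: row=2, L[2]='8', prepend. Next row=LF[2]=4
  step 5: row=4, L[4]='7', prepend. Next row=LF[4]=3
Reversed output: 7866$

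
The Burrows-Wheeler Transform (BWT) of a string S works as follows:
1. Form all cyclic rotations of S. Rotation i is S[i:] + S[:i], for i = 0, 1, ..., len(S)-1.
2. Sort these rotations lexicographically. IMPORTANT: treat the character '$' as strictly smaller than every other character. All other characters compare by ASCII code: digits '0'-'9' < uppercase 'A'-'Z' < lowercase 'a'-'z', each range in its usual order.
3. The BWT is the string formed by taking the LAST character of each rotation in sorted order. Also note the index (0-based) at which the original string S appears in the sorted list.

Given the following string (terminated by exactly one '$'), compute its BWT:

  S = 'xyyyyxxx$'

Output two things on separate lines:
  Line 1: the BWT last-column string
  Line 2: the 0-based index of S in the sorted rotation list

Answer: xxxy$yyyx
4

Derivation:
All 9 rotations (rotation i = S[i:]+S[:i]):
  rot[0] = xyyyyxxx$
  rot[1] = yyyyxxx$x
  rot[2] = yyyxxx$xy
  rot[3] = yyxxx$xyy
  rot[4] = yxxx$xyyy
  rot[5] = xxx$xyyyy
  rot[6] = xx$xyyyyx
  rot[7] = x$xyyyyxx
  rot[8] = $xyyyyxxx
Sorted (with $ < everything):
  sorted[0] = $xyyyyxxx  (last char: 'x')
  sorted[1] = x$xyyyyxx  (last char: 'x')
  sorted[2] = xx$xyyyyx  (last char: 'x')
  sorted[3] = xxx$xyyyy  (last char: 'y')
  sorted[4] = xyyyyxxx$  (last char: '$')
  sorted[5] = yxxx$xyyy  (last char: 'y')
  sorted[6] = yyxxx$xyy  (last char: 'y')
  sorted[7] = yyyxxx$xy  (last char: 'y')
  sorted[8] = yyyyxxx$x  (last char: 'x')
Last column: xxxy$yyyx
Original string S is at sorted index 4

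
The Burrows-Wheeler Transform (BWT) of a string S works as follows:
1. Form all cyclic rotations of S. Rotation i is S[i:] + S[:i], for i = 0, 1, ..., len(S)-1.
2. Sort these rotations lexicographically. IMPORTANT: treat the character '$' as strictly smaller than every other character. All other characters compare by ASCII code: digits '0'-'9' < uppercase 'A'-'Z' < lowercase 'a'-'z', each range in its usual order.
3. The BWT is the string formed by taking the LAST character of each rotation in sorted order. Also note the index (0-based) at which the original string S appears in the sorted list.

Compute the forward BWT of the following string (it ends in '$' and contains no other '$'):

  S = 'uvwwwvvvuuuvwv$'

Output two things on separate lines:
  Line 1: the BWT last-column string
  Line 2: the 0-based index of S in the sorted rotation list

Answer: vvuu$wvvwuuvwwv
4

Derivation:
All 15 rotations (rotation i = S[i:]+S[:i]):
  rot[0] = uvwwwvvvuuuvwv$
  rot[1] = vwwwvvvuuuvwv$u
  rot[2] = wwwvvvuuuvwv$uv
  rot[3] = wwvvvuuuvwv$uvw
  rot[4] = wvvvuuuvwv$uvww
  rot[5] = vvvuuuvwv$uvwww
  rot[6] = vvuuuvwv$uvwwwv
  rot[7] = vuuuvwv$uvwwwvv
  rot[8] = uuuvwv$uvwwwvvv
  rot[9] = uuvwv$uvwwwvvvu
  rot[10] = uvwv$uvwwwvvvuu
  rot[11] = vwv$uvwwwvvvuuu
  rot[12] = wv$uvwwwvvvuuuv
  rot[13] = v$uvwwwvvvuuuvw
  rot[14] = $uvwwwvvvuuuvwv
Sorted (with $ < everything):
  sorted[0] = $uvwwwvvvuuuvwv  (last char: 'v')
  sorted[1] = uuuvwv$uvwwwvvv  (last char: 'v')
  sorted[2] = uuvwv$uvwwwvvvu  (last char: 'u')
  sorted[3] = uvwv$uvwwwvvvuu  (last char: 'u')
  sorted[4] = uvwwwvvvuuuvwv$  (last char: '$')
  sorted[5] = v$uvwwwvvvuuuvw  (last char: 'w')
  sorted[6] = vuuuvwv$uvwwwvv  (last char: 'v')
  sorted[7] = vvuuuvwv$uvwwwv  (last char: 'v')
  sorted[8] = vvvuuuvwv$uvwww  (last char: 'w')
  sorted[9] = vwv$uvwwwvvvuuu  (last char: 'u')
  sorted[10] = vwwwvvvuuuvwv$u  (last char: 'u')
  sorted[11] = wv$uvwwwvvvuuuv  (last char: 'v')
  sorted[12] = wvvvuuuvwv$uvww  (last char: 'w')
  sorted[13] = wwvvvuuuvwv$uvw  (last char: 'w')
  sorted[14] = wwwvvvuuuvwv$uv  (last char: 'v')
Last column: vvuu$wvvwuuvwwv
Original string S is at sorted index 4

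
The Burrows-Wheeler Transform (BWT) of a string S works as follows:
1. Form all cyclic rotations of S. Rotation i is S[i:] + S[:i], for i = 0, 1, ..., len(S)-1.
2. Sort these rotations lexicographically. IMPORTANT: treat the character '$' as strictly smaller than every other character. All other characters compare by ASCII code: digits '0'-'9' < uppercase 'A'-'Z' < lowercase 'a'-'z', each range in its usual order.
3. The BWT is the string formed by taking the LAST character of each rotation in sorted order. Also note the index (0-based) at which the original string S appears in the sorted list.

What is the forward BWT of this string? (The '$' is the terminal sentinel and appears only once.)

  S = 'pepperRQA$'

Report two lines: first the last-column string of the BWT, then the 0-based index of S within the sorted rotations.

All 10 rotations (rotation i = S[i:]+S[:i]):
  rot[0] = pepperRQA$
  rot[1] = epperRQA$p
  rot[2] = pperRQA$pe
  rot[3] = perRQA$pep
  rot[4] = erRQA$pepp
  rot[5] = rRQA$peppe
  rot[6] = RQA$pepper
  rot[7] = QA$pepperR
  rot[8] = A$pepperRQ
  rot[9] = $pepperRQA
Sorted (with $ < everything):
  sorted[0] = $pepperRQA  (last char: 'A')
  sorted[1] = A$pepperRQ  (last char: 'Q')
  sorted[2] = QA$pepperR  (last char: 'R')
  sorted[3] = RQA$pepper  (last char: 'r')
  sorted[4] = epperRQA$p  (last char: 'p')
  sorted[5] = erRQA$pepp  (last char: 'p')
  sorted[6] = pepperRQA$  (last char: '$')
  sorted[7] = perRQA$pep  (last char: 'p')
  sorted[8] = pperRQA$pe  (last char: 'e')
  sorted[9] = rRQA$peppe  (last char: 'e')
Last column: AQRrpp$pee
Original string S is at sorted index 6

Answer: AQRrpp$pee
6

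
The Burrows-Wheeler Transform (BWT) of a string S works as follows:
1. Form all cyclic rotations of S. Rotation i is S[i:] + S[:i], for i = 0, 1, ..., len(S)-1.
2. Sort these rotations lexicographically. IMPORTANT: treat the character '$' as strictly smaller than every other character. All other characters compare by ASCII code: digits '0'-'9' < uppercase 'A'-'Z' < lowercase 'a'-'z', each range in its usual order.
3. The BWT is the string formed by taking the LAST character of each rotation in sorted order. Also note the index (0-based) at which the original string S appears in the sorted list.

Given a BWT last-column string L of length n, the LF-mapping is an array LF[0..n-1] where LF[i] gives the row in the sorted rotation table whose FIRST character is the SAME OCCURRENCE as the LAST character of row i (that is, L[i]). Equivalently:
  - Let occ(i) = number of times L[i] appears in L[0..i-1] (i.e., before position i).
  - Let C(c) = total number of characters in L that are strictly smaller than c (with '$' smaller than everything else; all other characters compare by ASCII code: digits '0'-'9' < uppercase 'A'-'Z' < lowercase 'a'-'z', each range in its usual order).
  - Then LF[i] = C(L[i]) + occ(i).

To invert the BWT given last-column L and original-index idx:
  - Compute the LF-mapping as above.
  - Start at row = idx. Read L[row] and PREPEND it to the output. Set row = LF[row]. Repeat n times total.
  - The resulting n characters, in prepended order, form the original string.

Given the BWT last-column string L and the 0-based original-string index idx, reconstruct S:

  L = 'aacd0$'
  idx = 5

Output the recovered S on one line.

LF mapping: 2 3 4 5 1 0
Walk LF starting at row 5, prepending L[row]:
  step 1: row=5, L[5]='$', prepend. Next row=LF[5]=0
  step 2: row=0, L[0]='a', prepend. Next row=LF[0]=2
  step 3: row=2, L[2]='c', prepend. Next row=LF[2]=4
  step 4: row=4, L[4]='0', prepend. Next row=LF[4]=1
  step 5: row=1, L[1]='a', prepend. Next row=LF[1]=3
  step 6: row=3, L[3]='d', prepend. Next row=LF[3]=5
Reversed output: da0ca$

Answer: da0ca$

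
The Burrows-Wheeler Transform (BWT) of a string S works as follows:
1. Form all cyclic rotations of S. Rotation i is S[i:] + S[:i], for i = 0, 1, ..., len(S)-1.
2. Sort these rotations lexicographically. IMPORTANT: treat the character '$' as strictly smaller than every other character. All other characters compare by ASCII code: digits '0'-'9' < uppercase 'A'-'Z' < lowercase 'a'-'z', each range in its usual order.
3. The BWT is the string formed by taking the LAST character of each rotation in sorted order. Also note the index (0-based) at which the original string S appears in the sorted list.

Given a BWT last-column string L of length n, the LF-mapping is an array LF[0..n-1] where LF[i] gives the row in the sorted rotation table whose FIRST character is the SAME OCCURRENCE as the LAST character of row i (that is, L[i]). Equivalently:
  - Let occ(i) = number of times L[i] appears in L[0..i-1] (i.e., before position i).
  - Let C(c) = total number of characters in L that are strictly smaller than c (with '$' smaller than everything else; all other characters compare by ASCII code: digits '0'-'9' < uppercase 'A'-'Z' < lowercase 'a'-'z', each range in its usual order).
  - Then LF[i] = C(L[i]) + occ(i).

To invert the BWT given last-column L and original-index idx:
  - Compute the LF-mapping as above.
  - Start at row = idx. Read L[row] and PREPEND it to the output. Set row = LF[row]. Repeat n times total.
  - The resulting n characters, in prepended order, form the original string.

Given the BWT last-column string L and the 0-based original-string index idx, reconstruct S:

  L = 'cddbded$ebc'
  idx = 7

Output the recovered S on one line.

LF mapping: 3 5 6 1 7 9 8 0 10 2 4
Walk LF starting at row 7, prepending L[row]:
  step 1: row=7, L[7]='$', prepend. Next row=LF[7]=0
  step 2: row=0, L[0]='c', prepend. Next row=LF[0]=3
  step 3: row=3, L[3]='b', prepend. Next row=LF[3]=1
  step 4: row=1, L[1]='d', prepend. Next row=LF[1]=5
  step 5: row=5, L[5]='e', prepend. Next row=LF[5]=9
  step 6: row=9, L[9]='b', prepend. Next row=LF[9]=2
  step 7: row=2, L[2]='d', prepend. Next row=LF[2]=6
  step 8: row=6, L[6]='d', prepend. Next row=LF[6]=8
  step 9: row=8, L[8]='e', prepend. Next row=LF[8]=10
  step 10: row=10, L[10]='c', prepend. Next row=LF[10]=4
  step 11: row=4, L[4]='d', prepend. Next row=LF[4]=7
Reversed output: dceddbedbc$

Answer: dceddbedbc$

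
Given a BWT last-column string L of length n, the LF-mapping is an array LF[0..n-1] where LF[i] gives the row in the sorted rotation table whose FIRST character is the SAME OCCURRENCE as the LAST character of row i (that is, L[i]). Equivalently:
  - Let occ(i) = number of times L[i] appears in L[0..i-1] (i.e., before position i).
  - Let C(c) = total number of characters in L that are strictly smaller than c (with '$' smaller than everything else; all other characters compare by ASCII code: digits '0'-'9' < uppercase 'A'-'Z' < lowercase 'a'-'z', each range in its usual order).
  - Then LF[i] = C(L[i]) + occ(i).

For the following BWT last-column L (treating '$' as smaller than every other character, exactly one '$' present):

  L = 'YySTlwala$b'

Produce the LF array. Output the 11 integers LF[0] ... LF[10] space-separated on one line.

Answer: 3 10 1 2 7 9 4 8 5 0 6

Derivation:
Char counts: '$':1, 'S':1, 'T':1, 'Y':1, 'a':2, 'b':1, 'l':2, 'w':1, 'y':1
C (first-col start): C('$')=0, C('S')=1, C('T')=2, C('Y')=3, C('a')=4, C('b')=6, C('l')=7, C('w')=9, C('y')=10
L[0]='Y': occ=0, LF[0]=C('Y')+0=3+0=3
L[1]='y': occ=0, LF[1]=C('y')+0=10+0=10
L[2]='S': occ=0, LF[2]=C('S')+0=1+0=1
L[3]='T': occ=0, LF[3]=C('T')+0=2+0=2
L[4]='l': occ=0, LF[4]=C('l')+0=7+0=7
L[5]='w': occ=0, LF[5]=C('w')+0=9+0=9
L[6]='a': occ=0, LF[6]=C('a')+0=4+0=4
L[7]='l': occ=1, LF[7]=C('l')+1=7+1=8
L[8]='a': occ=1, LF[8]=C('a')+1=4+1=5
L[9]='$': occ=0, LF[9]=C('$')+0=0+0=0
L[10]='b': occ=0, LF[10]=C('b')+0=6+0=6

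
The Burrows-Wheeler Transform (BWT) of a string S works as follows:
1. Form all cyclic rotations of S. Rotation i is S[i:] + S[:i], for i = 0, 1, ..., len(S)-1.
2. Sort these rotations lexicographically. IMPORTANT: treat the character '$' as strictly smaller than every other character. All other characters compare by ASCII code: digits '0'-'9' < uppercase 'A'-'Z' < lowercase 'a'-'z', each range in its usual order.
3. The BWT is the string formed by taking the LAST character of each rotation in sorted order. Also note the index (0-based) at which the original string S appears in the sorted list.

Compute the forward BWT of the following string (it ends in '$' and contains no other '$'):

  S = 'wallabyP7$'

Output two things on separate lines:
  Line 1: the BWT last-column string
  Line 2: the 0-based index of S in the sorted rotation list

All 10 rotations (rotation i = S[i:]+S[:i]):
  rot[0] = wallabyP7$
  rot[1] = allabyP7$w
  rot[2] = llabyP7$wa
  rot[3] = labyP7$wal
  rot[4] = abyP7$wall
  rot[5] = byP7$walla
  rot[6] = yP7$wallab
  rot[7] = P7$wallaby
  rot[8] = 7$wallabyP
  rot[9] = $wallabyP7
Sorted (with $ < everything):
  sorted[0] = $wallabyP7  (last char: '7')
  sorted[1] = 7$wallabyP  (last char: 'P')
  sorted[2] = P7$wallaby  (last char: 'y')
  sorted[3] = abyP7$wall  (last char: 'l')
  sorted[4] = allabyP7$w  (last char: 'w')
  sorted[5] = byP7$walla  (last char: 'a')
  sorted[6] = labyP7$wal  (last char: 'l')
  sorted[7] = llabyP7$wa  (last char: 'a')
  sorted[8] = wallabyP7$  (last char: '$')
  sorted[9] = yP7$wallab  (last char: 'b')
Last column: 7Pylwala$b
Original string S is at sorted index 8

Answer: 7Pylwala$b
8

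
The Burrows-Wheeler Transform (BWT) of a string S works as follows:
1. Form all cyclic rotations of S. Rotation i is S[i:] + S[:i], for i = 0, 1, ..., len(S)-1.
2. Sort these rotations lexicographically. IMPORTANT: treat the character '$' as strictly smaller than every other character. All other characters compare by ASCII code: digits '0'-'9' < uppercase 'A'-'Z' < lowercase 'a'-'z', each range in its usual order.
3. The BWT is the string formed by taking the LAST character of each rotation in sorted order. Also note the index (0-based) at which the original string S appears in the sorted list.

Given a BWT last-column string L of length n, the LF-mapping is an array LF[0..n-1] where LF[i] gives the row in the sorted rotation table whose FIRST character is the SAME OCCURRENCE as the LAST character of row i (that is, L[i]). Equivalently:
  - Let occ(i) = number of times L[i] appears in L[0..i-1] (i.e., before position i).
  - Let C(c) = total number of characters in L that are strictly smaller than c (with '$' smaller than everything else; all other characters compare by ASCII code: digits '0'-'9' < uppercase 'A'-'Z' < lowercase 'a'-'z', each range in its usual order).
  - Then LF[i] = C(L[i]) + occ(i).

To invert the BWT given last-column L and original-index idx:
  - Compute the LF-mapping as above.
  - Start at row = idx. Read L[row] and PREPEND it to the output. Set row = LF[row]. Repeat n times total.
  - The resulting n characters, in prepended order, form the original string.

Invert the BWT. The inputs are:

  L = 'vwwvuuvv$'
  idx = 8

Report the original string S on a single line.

LF mapping: 3 7 8 4 1 2 5 6 0
Walk LF starting at row 8, prepending L[row]:
  step 1: row=8, L[8]='$', prepend. Next row=LF[8]=0
  step 2: row=0, L[0]='v', prepend. Next row=LF[0]=3
  step 3: row=3, L[3]='v', prepend. Next row=LF[3]=4
  step 4: row=4, L[4]='u', prepend. Next row=LF[4]=1
  step 5: row=1, L[1]='w', prepend. Next row=LF[1]=7
  step 6: row=7, L[7]='v', prepend. Next row=LF[7]=6
  step 7: row=6, L[6]='v', prepend. Next row=LF[6]=5
  step 8: row=5, L[5]='u', prepend. Next row=LF[5]=2
  step 9: row=2, L[2]='w', prepend. Next row=LF[2]=8
Reversed output: wuvvwuvv$

Answer: wuvvwuvv$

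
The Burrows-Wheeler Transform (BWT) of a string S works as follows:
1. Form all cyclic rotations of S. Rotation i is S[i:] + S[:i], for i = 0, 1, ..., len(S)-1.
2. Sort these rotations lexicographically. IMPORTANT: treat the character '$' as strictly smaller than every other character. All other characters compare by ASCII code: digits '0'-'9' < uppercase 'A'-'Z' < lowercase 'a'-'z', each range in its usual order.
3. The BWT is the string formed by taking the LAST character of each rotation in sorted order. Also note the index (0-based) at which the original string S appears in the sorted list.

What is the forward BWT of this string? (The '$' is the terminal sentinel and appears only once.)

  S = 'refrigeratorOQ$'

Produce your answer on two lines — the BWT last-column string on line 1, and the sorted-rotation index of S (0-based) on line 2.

All 15 rotations (rotation i = S[i:]+S[:i]):
  rot[0] = refrigeratorOQ$
  rot[1] = efrigeratorOQ$r
  rot[2] = frigeratorOQ$re
  rot[3] = rigeratorOQ$ref
  rot[4] = igeratorOQ$refr
  rot[5] = geratorOQ$refri
  rot[6] = eratorOQ$refrig
  rot[7] = ratorOQ$refrige
  rot[8] = atorOQ$refriger
  rot[9] = torOQ$refrigera
  rot[10] = orOQ$refrigerat
  rot[11] = rOQ$refrigerato
  rot[12] = OQ$refrigerator
  rot[13] = Q$refrigeratorO
  rot[14] = $refrigeratorOQ
Sorted (with $ < everything):
  sorted[0] = $refrigeratorOQ  (last char: 'Q')
  sorted[1] = OQ$refrigerator  (last char: 'r')
  sorted[2] = Q$refrigeratorO  (last char: 'O')
  sorted[3] = atorOQ$refriger  (last char: 'r')
  sorted[4] = efrigeratorOQ$r  (last char: 'r')
  sorted[5] = eratorOQ$refrig  (last char: 'g')
  sorted[6] = frigeratorOQ$re  (last char: 'e')
  sorted[7] = geratorOQ$refri  (last char: 'i')
  sorted[8] = igeratorOQ$refr  (last char: 'r')
  sorted[9] = orOQ$refrigerat  (last char: 't')
  sorted[10] = rOQ$refrigerato  (last char: 'o')
  sorted[11] = ratorOQ$refrige  (last char: 'e')
  sorted[12] = refrigeratorOQ$  (last char: '$')
  sorted[13] = rigeratorOQ$ref  (last char: 'f')
  sorted[14] = torOQ$refrigera  (last char: 'a')
Last column: QrOrrgeirtoe$fa
Original string S is at sorted index 12

Answer: QrOrrgeirtoe$fa
12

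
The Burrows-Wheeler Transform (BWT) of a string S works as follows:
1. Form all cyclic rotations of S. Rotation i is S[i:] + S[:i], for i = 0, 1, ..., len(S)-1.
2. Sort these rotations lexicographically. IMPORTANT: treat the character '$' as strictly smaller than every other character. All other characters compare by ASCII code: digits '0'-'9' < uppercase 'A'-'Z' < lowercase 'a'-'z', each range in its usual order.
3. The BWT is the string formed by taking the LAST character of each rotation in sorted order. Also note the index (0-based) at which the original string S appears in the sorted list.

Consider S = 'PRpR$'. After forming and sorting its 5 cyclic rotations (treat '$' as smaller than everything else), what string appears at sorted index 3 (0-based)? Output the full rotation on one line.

Answer: RpR$P

Derivation:
All 5 rotations (rotation i = S[i:]+S[:i]):
  rot[0] = PRpR$
  rot[1] = RpR$P
  rot[2] = pR$PR
  rot[3] = R$PRp
  rot[4] = $PRpR
Sorted (with $ < everything):
  sorted[0] = $PRpR
  sorted[1] = PRpR$
  sorted[2] = R$PRp
  sorted[3] = RpR$P
  sorted[4] = pR$PR
sorted[3] = RpR$P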